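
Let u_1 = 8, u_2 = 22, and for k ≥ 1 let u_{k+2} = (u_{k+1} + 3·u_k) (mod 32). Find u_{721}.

Computing terms: u_1 = 8, u_2 = 22, u_3 = 14, u_4 = 16, u_5 = 26, u_6 = 10, u_7 = 24, u_8 = 22, u_9 = 30, u_{10} = 0, u_{11} = 26, u_{12} = 26, u_{13} = 8, u_{14} = 22.
Since (u_{13}, u_{14}) = (u_1, u_2) = (8, 22) (two consecutive terms determine the rest), the sequence is periodic with period 12.
(721 - 1) mod 12 = 0, so u_{721} = u_1 = 8.

8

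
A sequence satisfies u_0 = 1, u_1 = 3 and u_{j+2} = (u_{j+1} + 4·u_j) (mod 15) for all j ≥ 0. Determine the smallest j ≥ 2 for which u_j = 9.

Listing terms: u_0 = 1,  u_1 = 3,  u_2 = 7,  u_3 = 4,  u_4 = 2,  u_5 = 3,  u_6 = 11,  u_7 = 8,  u_8 = 7,  u_9 = 9,  u_{10} = 7,  u_{11} = 13,  u_{12} = 11,  u_{13} = 3,  u_{14} = 2,  u_{15} = 14,  u_{16} = 7,  u_{17} = 3,  u_{18} = 1,  u_{19} = 13,  u_{20} = 2,  u_{21} = 9,  u_{22} = 2,  u_{23} = 8,  u_{24} = 1,  u_{25} = 3.
The sequence repeats with period 24.
The value 9 first appears (with j ≥ 2) at u_9.

9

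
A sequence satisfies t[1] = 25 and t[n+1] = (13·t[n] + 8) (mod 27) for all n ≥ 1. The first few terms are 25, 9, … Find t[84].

17

We have t[1] = 25; t[2] = 9; t[3] = 17; t[4] = 13; t[5] = 15; t[6] = 14; t[7] = 1; t[8] = 21; t[9] = 11; t[10] = 16; t[11] = 0; t[12] = 8; t[13] = 4; t[14] = 6; t[15] = 5; t[16] = 19; t[17] = 12; t[18] = 2; t[19] = 7; t[20] = 18; t[21] = 26; t[22] = 22; t[23] = 24; t[24] = 23; t[25] = 10; t[26] = 3; t[27] = 20; t[28] = 25.
The sequence repeats with period 27.
So t[84] = t[1 + ((84-1) mod 27)] = t[3] = 17.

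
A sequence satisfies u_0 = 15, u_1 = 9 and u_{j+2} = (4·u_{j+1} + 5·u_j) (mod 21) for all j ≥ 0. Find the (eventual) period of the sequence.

Listing terms: u_0 = 15; u_1 = 9; u_2 = 6; u_3 = 6; u_4 = 12; u_5 = 15; u_6 = 15; u_7 = 9.
The sequence repeats with period 6.

6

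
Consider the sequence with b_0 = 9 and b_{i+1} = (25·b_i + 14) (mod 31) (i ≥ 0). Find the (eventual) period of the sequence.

3

We have b_0 = 9,  b_1 = 22,  b_2 = 6,  b_3 = 9.
The sequence repeats with period 3.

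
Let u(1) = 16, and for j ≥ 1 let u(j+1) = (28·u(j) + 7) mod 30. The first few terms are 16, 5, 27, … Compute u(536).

23

u(1) = 16, u(2) = 5, u(3) = 27, u(4) = 13, u(5) = 11, u(6) = 15, u(7) = 7, u(8) = 23, u(9) = 21, u(10) = 25, u(11) = 17, u(12) = 3, u(13) = 1, u(14) = 5.
Since u(14) = u(2) = 5, the sequence is eventually periodic: after a pre-period of length 1 it cycles with period 12.
For j ≥ 2, u(j) depends only on (j - 2) mod 12. (536 - 2) mod 12 = 6, so u(536) = u(8) = 23.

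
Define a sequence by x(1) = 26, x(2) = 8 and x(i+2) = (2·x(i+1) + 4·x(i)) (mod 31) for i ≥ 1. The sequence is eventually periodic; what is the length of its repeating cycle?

Listing terms: x(1) = 26,  x(2) = 8,  x(3) = 27,  x(4) = 24,  x(5) = 1,  x(6) = 5,  x(7) = 14,  x(8) = 17,  x(9) = 28,  x(10) = 0,  x(11) = 19,  x(12) = 7,  x(13) = 28,  x(14) = 22,  x(15) = 1,  x(16) = 28,  x(17) = 29,  x(18) = 15,  x(19) = 22,  x(20) = 11,  x(21) = 17,  x(22) = 16,  x(23) = 7,  x(24) = 16,  x(25) = 29,  x(26) = 29,  x(27) = 19,  x(28) = 30,  x(29) = 12,  x(30) = 20,  x(31) = 26,  x(32) = 8.
The sequence repeats with period 30.

30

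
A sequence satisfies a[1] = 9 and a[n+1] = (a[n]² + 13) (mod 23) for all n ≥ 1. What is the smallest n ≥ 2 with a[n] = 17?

a[1] = 9; a[2] = 2; a[3] = 17; a[4] = 3; a[5] = 22; a[6] = 14; a[7] = 2.
Since a[7] = a[2] = 2, the sequence is eventually periodic: after a pre-period of length 1 it cycles with period 5.
The value 17 first appears (with n ≥ 2) at a[3].

3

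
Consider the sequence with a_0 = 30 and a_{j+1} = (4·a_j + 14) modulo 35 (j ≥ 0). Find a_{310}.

Computing terms: a_0 = 30; a_1 = 29; a_2 = 25; a_3 = 9; a_4 = 15; a_5 = 4; a_6 = 30.
The sequence repeats with period 6.
(310 - 0) mod 6 = 4, so a_{310} = a_4 = 15.

15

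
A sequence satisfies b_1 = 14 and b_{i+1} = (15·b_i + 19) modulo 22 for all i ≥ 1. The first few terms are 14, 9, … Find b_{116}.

b_1 = 14, b_2 = 9, b_3 = 0, b_4 = 19, b_5 = 18, b_6 = 3, b_7 = 20, b_8 = 11, b_9 = 8, b_{10} = 7, b_{11} = 14.
Since b_{11} = b_1 = 14, the sequence is periodic with period 10.
So b_{116} = b_{1 + ((116-1) mod 10)} = b_6 = 3.

3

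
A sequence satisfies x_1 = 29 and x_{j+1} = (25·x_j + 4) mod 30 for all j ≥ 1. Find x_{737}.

9

x_1 = 29, x_2 = 9, x_3 = 19, x_4 = 29.
Since x_4 = x_1 = 29, the sequence is periodic with period 3.
So x_{737} = x_{1 + ((737-1) mod 3)} = x_2 = 9.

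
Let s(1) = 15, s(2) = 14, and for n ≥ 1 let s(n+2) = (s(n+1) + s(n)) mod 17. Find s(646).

0

Listing terms: s(1) = 15, s(2) = 14, s(3) = 12, s(4) = 9, s(5) = 4, s(6) = 13, s(7) = 0, s(8) = 13, s(9) = 13, s(10) = 9, s(11) = 5, s(12) = 14, s(13) = 2, s(14) = 16, s(15) = 1, s(16) = 0, s(17) = 1, s(18) = 1, s(19) = 2, s(20) = 3, s(21) = 5, s(22) = 8, s(23) = 13, s(24) = 4, s(25) = 0, s(26) = 4, s(27) = 4, s(28) = 8, s(29) = 12, s(30) = 3, s(31) = 15, s(32) = 1, s(33) = 16, s(34) = 0, s(35) = 16, s(36) = 16, s(37) = 15, s(38) = 14.
The sequence repeats with period 36.
So s(646) = s(1 + ((646-1) mod 36)) = s(34) = 0.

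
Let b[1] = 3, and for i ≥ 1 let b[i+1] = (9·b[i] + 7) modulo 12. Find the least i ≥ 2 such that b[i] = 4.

Computing terms: b[1] = 3, b[2] = 10, b[3] = 1, b[4] = 4, b[5] = 7, b[6] = 10.
Since b[6] = b[2] = 10, the sequence is eventually periodic: after a pre-period of length 1 it cycles with period 4.
The value 4 first appears (with i ≥ 2) at b[4].

4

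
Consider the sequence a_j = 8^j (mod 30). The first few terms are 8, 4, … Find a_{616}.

Listing terms: a_1 = 8, a_2 = 4, a_3 = 2, a_4 = 16, a_5 = 8.
The sequence repeats with period 4.
(616 - 1) mod 4 = 3, so a_{616} = a_4 = 16.

16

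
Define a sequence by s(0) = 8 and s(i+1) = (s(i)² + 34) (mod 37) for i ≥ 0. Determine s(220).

30

s(0) = 8; s(1) = 24; s(2) = 18; s(3) = 25; s(4) = 30; s(5) = 9; s(6) = 4; s(7) = 13; s(8) = 18.
Since s(8) = s(2) = 18, the sequence is eventually periodic: after a pre-period of length 2 it cycles with period 6.
For i ≥ 2, s(i) depends only on (i - 2) mod 6. (220 - 2) mod 6 = 2, so s(220) = s(4) = 30.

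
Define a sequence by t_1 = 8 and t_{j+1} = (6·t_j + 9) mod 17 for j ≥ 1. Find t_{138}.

4

t_1 = 8,  t_2 = 6,  t_3 = 11,  t_4 = 7,  t_5 = 0,  t_6 = 9,  t_7 = 12,  t_8 = 13,  t_9 = 2,  t_{10} = 4,  t_{11} = 16,  t_{12} = 3,  t_{13} = 10,  t_{14} = 1,  t_{15} = 15,  t_{16} = 14,  t_{17} = 8.
The sequence repeats with period 16.
So t_{138} = t_{1 + ((138-1) mod 16)} = t_{10} = 4.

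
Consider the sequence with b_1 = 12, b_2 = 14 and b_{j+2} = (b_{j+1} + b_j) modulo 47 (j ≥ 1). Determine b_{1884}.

21

b_1 = 12, b_2 = 14, b_3 = 26, b_4 = 40, b_5 = 19, b_6 = 12, b_7 = 31, b_8 = 43, b_9 = 27, b_{10} = 23, b_{11} = 3, b_{12} = 26, b_{13} = 29, b_{14} = 8, b_{15} = 37, b_{16} = 45, b_{17} = 35, b_{18} = 33, b_{19} = 21, b_{20} = 7, b_{21} = 28, b_{22} = 35, b_{23} = 16, b_{24} = 4, b_{25} = 20, b_{26} = 24, b_{27} = 44, b_{28} = 21, b_{29} = 18, b_{30} = 39, b_{31} = 10, b_{32} = 2, b_{33} = 12, b_{34} = 14.
Since (b_{33}, b_{34}) = (b_1, b_2) = (12, 14) (two consecutive terms determine the rest), the sequence is periodic with period 32.
(1884 - 1) mod 32 = 27, so b_{1884} = b_{28} = 21.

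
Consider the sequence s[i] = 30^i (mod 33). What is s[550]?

Computing terms: s[0] = 1; s[1] = 30; s[2] = 9; s[3] = 6; s[4] = 15; s[5] = 21; s[6] = 3; s[7] = 24; s[8] = 27; s[9] = 18; s[10] = 12; s[11] = 30.
Since s[11] = s[1] = 30, the sequence is eventually periodic: after a pre-period of length 1 it cycles with period 10.
For i ≥ 1, s[i] depends only on (i - 1) mod 10. (550 - 1) mod 10 = 9, so s[550] = s[10] = 12.

12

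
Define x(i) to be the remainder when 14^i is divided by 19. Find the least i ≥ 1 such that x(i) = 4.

Computing terms: x(0) = 1, x(1) = 14, x(2) = 6, x(3) = 8, x(4) = 17, x(5) = 10, x(6) = 7, x(7) = 3, x(8) = 4, x(9) = 18, x(10) = 5, x(11) = 13, x(12) = 11, x(13) = 2, x(14) = 9, x(15) = 12, x(16) = 16, x(17) = 15, x(18) = 1.
The sequence repeats with period 18.
The value 4 first appears (with i ≥ 1) at x(8).

8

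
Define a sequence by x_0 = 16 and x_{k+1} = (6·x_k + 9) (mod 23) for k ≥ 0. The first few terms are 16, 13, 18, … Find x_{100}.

13

We have x_0 = 16,  x_1 = 13,  x_2 = 18,  x_3 = 2,  x_4 = 21,  x_5 = 20,  x_6 = 14,  x_7 = 1,  x_8 = 15,  x_9 = 7,  x_{10} = 5,  x_{11} = 16.
Since x_{11} = x_0 = 16, the sequence is periodic with period 11.
So x_{100} = x_{0 + ((100-0) mod 11)} = x_1 = 13.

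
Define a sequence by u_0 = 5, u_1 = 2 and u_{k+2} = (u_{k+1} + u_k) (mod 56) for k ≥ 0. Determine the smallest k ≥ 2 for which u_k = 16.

Listing terms: u_0 = 5, u_1 = 2, u_2 = 7, u_3 = 9, u_4 = 16, u_5 = 25, u_6 = 41, u_7 = 10, u_8 = 51, u_9 = 5, u_{10} = 0, u_{11} = 5, u_{12} = 5, u_{13} = 10, u_{14} = 15, u_{15} = 25, u_{16} = 40, u_{17} = 9, u_{18} = 49, u_{19} = 2, u_{20} = 51, u_{21} = 53, u_{22} = 48, u_{23} = 45, u_{24} = 37, u_{25} = 26, u_{26} = 7, u_{27} = 33, u_{28} = 40, u_{29} = 17, u_{30} = 1, u_{31} = 18, u_{32} = 19, u_{33} = 37, u_{34} = 0, u_{35} = 37, u_{36} = 37, u_{37} = 18, u_{38} = 55, u_{39} = 17, u_{40} = 16, u_{41} = 33, u_{42} = 49, u_{43} = 26, u_{44} = 19, u_{45} = 45, u_{46} = 8, u_{47} = 53, u_{48} = 5, u_{49} = 2.
The sequence repeats with period 48.
The value 16 first appears (with k ≥ 2) at u_4.

4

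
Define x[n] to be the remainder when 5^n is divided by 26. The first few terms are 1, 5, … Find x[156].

1

We have x[0] = 1; x[1] = 5; x[2] = 25; x[3] = 21; x[4] = 1.
Since x[4] = x[0] = 1, the sequence is periodic with period 4.
(156 - 0) mod 4 = 0, so x[156] = x[0] = 1.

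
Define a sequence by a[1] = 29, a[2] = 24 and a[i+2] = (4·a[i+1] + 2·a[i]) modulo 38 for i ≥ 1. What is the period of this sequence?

9

Listing terms: a[1] = 29,  a[2] = 24,  a[3] = 2,  a[4] = 18,  a[5] = 0,  a[6] = 36,  a[7] = 30,  a[8] = 2,  a[9] = 30,  a[10] = 10,  a[11] = 24,  a[12] = 2.
Since (a[11], a[12]) = (a[2], a[3]) = (24, 2) (two consecutive terms determine the rest), the sequence is eventually periodic: after a pre-period of length 1 it cycles with period 9.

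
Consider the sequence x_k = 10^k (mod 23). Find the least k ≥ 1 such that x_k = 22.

x_0 = 1, x_1 = 10, x_2 = 8, x_3 = 11, x_4 = 18, x_5 = 19, x_6 = 6, x_7 = 14, x_8 = 2, x_9 = 20, x_{10} = 16, x_{11} = 22, x_{12} = 13, x_{13} = 15, x_{14} = 12, x_{15} = 5, x_{16} = 4, x_{17} = 17, x_{18} = 9, x_{19} = 21, x_{20} = 3, x_{21} = 7, x_{22} = 1.
The sequence repeats with period 22.
The value 22 first appears (with k ≥ 1) at x_{11}.

11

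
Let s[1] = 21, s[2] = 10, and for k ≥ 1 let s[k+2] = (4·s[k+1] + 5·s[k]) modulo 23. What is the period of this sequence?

Computing terms: s[1] = 21; s[2] = 10; s[3] = 7; s[4] = 9; s[5] = 2; s[6] = 7; s[7] = 15; s[8] = 3; s[9] = 18; s[10] = 18; s[11] = 1; s[12] = 2; s[13] = 13; s[14] = 16; s[15] = 14; s[16] = 21; s[17] = 16; s[18] = 8; s[19] = 20; s[20] = 5; s[21] = 5; s[22] = 22; s[23] = 21; s[24] = 10.
Since (s[23], s[24]) = (s[1], s[2]) = (21, 10) (two consecutive terms determine the rest), the sequence is periodic with period 22.

22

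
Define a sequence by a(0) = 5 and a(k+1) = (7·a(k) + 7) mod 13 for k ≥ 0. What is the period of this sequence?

12

We have a(0) = 5, a(1) = 3, a(2) = 2, a(3) = 8, a(4) = 11, a(5) = 6, a(6) = 10, a(7) = 12, a(8) = 0, a(9) = 7, a(10) = 4, a(11) = 9, a(12) = 5.
Since a(12) = a(0) = 5, the sequence is periodic with period 12.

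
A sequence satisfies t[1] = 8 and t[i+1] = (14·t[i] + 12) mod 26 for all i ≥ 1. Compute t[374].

t[1] = 8; t[2] = 20; t[3] = 6; t[4] = 18; t[5] = 4; t[6] = 16; t[7] = 2; t[8] = 14; t[9] = 0; t[10] = 12; t[11] = 24; t[12] = 10; t[13] = 22; t[14] = 8.
Since t[14] = t[1] = 8, the sequence is periodic with period 13.
(374 - 1) mod 13 = 9, so t[374] = t[10] = 12.

12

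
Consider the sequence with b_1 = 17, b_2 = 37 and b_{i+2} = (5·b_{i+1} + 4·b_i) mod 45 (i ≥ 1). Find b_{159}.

Listing terms: b_1 = 17, b_2 = 37, b_3 = 28, b_4 = 18, b_5 = 22, b_6 = 2, b_7 = 8, b_8 = 3, b_9 = 2, b_{10} = 22, b_{11} = 28, b_{12} = 3, b_{13} = 37, b_{14} = 17, b_{15} = 8, b_{16} = 18, b_{17} = 32, b_{18} = 7, b_{19} = 28, b_{20} = 33, b_{21} = 7, b_{22} = 32, b_{23} = 8, b_{24} = 33, b_{25} = 17, b_{26} = 37.
Since (b_{25}, b_{26}) = (b_1, b_2) = (17, 37) (two consecutive terms determine the rest), the sequence is periodic with period 24.
So b_{159} = b_{1 + ((159-1) mod 24)} = b_{15} = 8.

8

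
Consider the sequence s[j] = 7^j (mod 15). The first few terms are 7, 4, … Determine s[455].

We have s[1] = 7; s[2] = 4; s[3] = 13; s[4] = 1; s[5] = 7.
Since s[5] = s[1] = 7, the sequence is periodic with period 4.
So s[455] = s[1 + ((455-1) mod 4)] = s[3] = 13.

13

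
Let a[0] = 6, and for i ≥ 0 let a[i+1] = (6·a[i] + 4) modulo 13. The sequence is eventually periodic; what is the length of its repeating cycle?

12

a[0] = 6, a[1] = 1, a[2] = 10, a[3] = 12, a[4] = 11, a[5] = 5, a[6] = 8, a[7] = 0, a[8] = 4, a[9] = 2, a[10] = 3, a[11] = 9, a[12] = 6.
Since a[12] = a[0] = 6, the sequence is periodic with period 12.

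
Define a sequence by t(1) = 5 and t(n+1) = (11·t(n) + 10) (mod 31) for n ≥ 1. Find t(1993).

t(1) = 5,  t(2) = 3,  t(3) = 12,  t(4) = 18,  t(5) = 22,  t(6) = 4,  t(7) = 23,  t(8) = 15,  t(9) = 20,  t(10) = 13,  t(11) = 29,  t(12) = 19,  t(13) = 2,  t(14) = 1,  t(15) = 21,  t(16) = 24,  t(17) = 26,  t(18) = 17,  t(19) = 11,  t(20) = 7,  t(21) = 25,  t(22) = 6,  t(23) = 14,  t(24) = 9,  t(25) = 16,  t(26) = 0,  t(27) = 10,  t(28) = 27,  t(29) = 28,  t(30) = 8,  t(31) = 5.
The sequence repeats with period 30.
So t(1993) = t(1 + ((1993-1) mod 30)) = t(13) = 2.

2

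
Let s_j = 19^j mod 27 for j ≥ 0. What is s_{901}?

We have s_0 = 1, s_1 = 19, s_2 = 10, s_3 = 1.
Since s_3 = s_0 = 1, the sequence is periodic with period 3.
(901 - 0) mod 3 = 1, so s_{901} = s_1 = 19.

19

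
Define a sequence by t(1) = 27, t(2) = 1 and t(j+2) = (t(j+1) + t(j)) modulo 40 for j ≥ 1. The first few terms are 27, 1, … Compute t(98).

1

Listing terms: t(1) = 27, t(2) = 1, t(3) = 28, t(4) = 29, t(5) = 17, t(6) = 6, t(7) = 23, t(8) = 29, t(9) = 12, t(10) = 1, t(11) = 13, t(12) = 14, t(13) = 27, t(14) = 1.
Since (t(13), t(14)) = (t(1), t(2)) = (27, 1) (two consecutive terms determine the rest), the sequence is periodic with period 12.
So t(98) = t(1 + ((98-1) mod 12)) = t(2) = 1.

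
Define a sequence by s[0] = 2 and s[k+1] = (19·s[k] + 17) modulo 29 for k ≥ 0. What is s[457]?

25

Computing terms: s[0] = 2; s[1] = 26; s[2] = 18; s[3] = 11; s[4] = 23; s[5] = 19; s[6] = 1; s[7] = 7; s[8] = 5; s[9] = 25; s[10] = 28; s[11] = 27; s[12] = 8; s[13] = 24; s[14] = 9; s[15] = 14; s[16] = 22; s[17] = 0; s[18] = 17; s[19] = 21; s[20] = 10; s[21] = 4; s[22] = 6; s[23] = 15; s[24] = 12; s[25] = 13; s[26] = 3; s[27] = 16; s[28] = 2.
The sequence repeats with period 28.
(457 - 0) mod 28 = 9, so s[457] = s[9] = 25.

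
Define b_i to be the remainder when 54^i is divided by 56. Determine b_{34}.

Computing terms: b_0 = 1,  b_1 = 54,  b_2 = 4,  b_3 = 48,  b_4 = 16,  b_5 = 24,  b_6 = 8,  b_7 = 40,  b_8 = 32,  b_9 = 48.
Since b_9 = b_3 = 48, the sequence is eventually periodic: after a pre-period of length 3 it cycles with period 6.
For i ≥ 3, b_i depends only on (i - 3) mod 6. (34 - 3) mod 6 = 1, so b_{34} = b_4 = 16.

16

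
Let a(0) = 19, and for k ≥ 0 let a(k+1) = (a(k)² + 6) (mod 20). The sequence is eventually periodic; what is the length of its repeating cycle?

a(0) = 19; a(1) = 7; a(2) = 15; a(3) = 11; a(4) = 7.
Since a(4) = a(1) = 7, the sequence is eventually periodic: after a pre-period of length 1 it cycles with period 3.

3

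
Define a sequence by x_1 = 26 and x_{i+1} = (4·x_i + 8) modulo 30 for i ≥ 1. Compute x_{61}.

26

x_1 = 26, x_2 = 22, x_3 = 6, x_4 = 2, x_5 = 16, x_6 = 12, x_7 = 26.
The sequence repeats with period 6.
So x_{61} = x_{1 + ((61-1) mod 6)} = x_1 = 26.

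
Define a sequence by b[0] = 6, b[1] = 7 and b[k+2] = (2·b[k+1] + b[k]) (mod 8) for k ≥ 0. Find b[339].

7

We have b[0] = 6,  b[1] = 7,  b[2] = 4,  b[3] = 7,  b[4] = 2,  b[5] = 3,  b[6] = 0,  b[7] = 3,  b[8] = 6,  b[9] = 7.
Since (b[8], b[9]) = (b[0], b[1]) = (6, 7) (two consecutive terms determine the rest), the sequence is periodic with period 8.
So b[339] = b[0 + ((339-0) mod 8)] = b[3] = 7.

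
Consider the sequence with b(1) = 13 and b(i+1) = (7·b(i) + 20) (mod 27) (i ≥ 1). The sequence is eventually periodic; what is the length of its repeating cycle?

Listing terms: b(1) = 13,  b(2) = 3,  b(3) = 14,  b(4) = 10,  b(5) = 9,  b(6) = 2,  b(7) = 7,  b(8) = 15,  b(9) = 17,  b(10) = 4,  b(11) = 21,  b(12) = 5,  b(13) = 1,  b(14) = 0,  b(15) = 20,  b(16) = 25,  b(17) = 6,  b(18) = 8,  b(19) = 22,  b(20) = 12,  b(21) = 23,  b(22) = 19,  b(23) = 18,  b(24) = 11,  b(25) = 16,  b(26) = 24,  b(27) = 26,  b(28) = 13.
Since b(28) = b(1) = 13, the sequence is periodic with period 27.

27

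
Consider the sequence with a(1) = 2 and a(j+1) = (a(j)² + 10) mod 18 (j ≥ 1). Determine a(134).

Listing terms: a(1) = 2, a(2) = 14, a(3) = 8, a(4) = 2.
Since a(4) = a(1) = 2, the sequence is periodic with period 3.
(134 - 1) mod 3 = 1, so a(134) = a(2) = 14.

14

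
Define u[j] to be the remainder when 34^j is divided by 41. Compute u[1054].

Computing terms: u[1] = 34, u[2] = 8, u[3] = 26, u[4] = 23, u[5] = 3, u[6] = 20, u[7] = 24, u[8] = 37, u[9] = 28, u[10] = 9, u[11] = 19, u[12] = 31, u[13] = 29, u[14] = 2, u[15] = 27, u[16] = 16, u[17] = 11, u[18] = 5, u[19] = 6, u[20] = 40, u[21] = 7, u[22] = 33, u[23] = 15, u[24] = 18, u[25] = 38, u[26] = 21, u[27] = 17, u[28] = 4, u[29] = 13, u[30] = 32, u[31] = 22, u[32] = 10, u[33] = 12, u[34] = 39, u[35] = 14, u[36] = 25, u[37] = 30, u[38] = 36, u[39] = 35, u[40] = 1, u[41] = 34.
The sequence repeats with period 40.
(1054 - 1) mod 40 = 13, so u[1054] = u[14] = 2.

2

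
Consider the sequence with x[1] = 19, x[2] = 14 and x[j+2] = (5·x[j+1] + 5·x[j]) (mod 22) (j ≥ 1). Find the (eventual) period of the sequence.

30

x[1] = 19,  x[2] = 14,  x[3] = 11,  x[4] = 15,  x[5] = 20,  x[6] = 21,  x[7] = 7,  x[8] = 8,  x[9] = 9,  x[10] = 19,  x[11] = 8,  x[12] = 3,  x[13] = 11,  x[14] = 4,  x[15] = 9,  x[16] = 21,  x[17] = 18,  x[18] = 19,  x[19] = 9,  x[20] = 8,  x[21] = 19,  x[22] = 3,  x[23] = 0,  x[24] = 15,  x[25] = 9,  x[26] = 10,  x[27] = 7,  x[28] = 19,  x[29] = 20,  x[30] = 19,  x[31] = 19,  x[32] = 14.
The sequence repeats with period 30.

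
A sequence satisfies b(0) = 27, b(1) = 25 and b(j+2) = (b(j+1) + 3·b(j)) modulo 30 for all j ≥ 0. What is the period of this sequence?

We have b(0) = 27,  b(1) = 25,  b(2) = 16,  b(3) = 1,  b(4) = 19,  b(5) = 22,  b(6) = 19,  b(7) = 25,  b(8) = 22,  b(9) = 7,  b(10) = 13,  b(11) = 4,  b(12) = 13,  b(13) = 25,  b(14) = 4,  b(15) = 19,  b(16) = 1,  b(17) = 28,  b(18) = 1,  b(19) = 25,  b(20) = 28,  b(21) = 13,  b(22) = 7,  b(23) = 16,  b(24) = 7,  b(25) = 25,  b(26) = 16.
Since (b(25), b(26)) = (b(1), b(2)) = (25, 16) (two consecutive terms determine the rest), the sequence is eventually periodic: after a pre-period of length 1 it cycles with period 24.

24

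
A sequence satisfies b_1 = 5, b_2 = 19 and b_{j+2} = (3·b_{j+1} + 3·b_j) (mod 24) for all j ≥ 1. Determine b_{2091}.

0

b_1 = 5,  b_2 = 19,  b_3 = 0,  b_4 = 9,  b_5 = 3,  b_6 = 12,  b_7 = 21,  b_8 = 3,  b_9 = 0,  b_{10} = 9.
Since (b_9, b_{10}) = (b_3, b_4) = (0, 9) (two consecutive terms determine the rest), the sequence is eventually periodic: after a pre-period of length 2 it cycles with period 6.
For j ≥ 3, b_j depends only on (j - 3) mod 6. (2091 - 3) mod 6 = 0, so b_{2091} = b_3 = 0.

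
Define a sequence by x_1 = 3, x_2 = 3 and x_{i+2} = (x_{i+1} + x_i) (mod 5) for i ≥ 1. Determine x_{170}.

Listing terms: x_1 = 3, x_2 = 3, x_3 = 1, x_4 = 4, x_5 = 0, x_6 = 4, x_7 = 4, x_8 = 3, x_9 = 2, x_{10} = 0, x_{11} = 2, x_{12} = 2, x_{13} = 4, x_{14} = 1, x_{15} = 0, x_{16} = 1, x_{17} = 1, x_{18} = 2, x_{19} = 3, x_{20} = 0, x_{21} = 3, x_{22} = 3.
Since (x_{21}, x_{22}) = (x_1, x_2) = (3, 3) (two consecutive terms determine the rest), the sequence is periodic with period 20.
So x_{170} = x_{1 + ((170-1) mod 20)} = x_{10} = 0.

0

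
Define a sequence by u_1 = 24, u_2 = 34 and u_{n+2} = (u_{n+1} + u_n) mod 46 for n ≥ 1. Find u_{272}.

We have u_1 = 24; u_2 = 34; u_3 = 12; u_4 = 0; u_5 = 12; u_6 = 12; u_7 = 24; u_8 = 36; u_9 = 14; u_{10} = 4; u_{11} = 18; u_{12} = 22; u_{13} = 40; u_{14} = 16; u_{15} = 10; u_{16} = 26; u_{17} = 36; u_{18} = 16; u_{19} = 6; u_{20} = 22; u_{21} = 28; u_{22} = 4; u_{23} = 32; u_{24} = 36; u_{25} = 22; u_{26} = 12; u_{27} = 34; u_{28} = 0; u_{29} = 34; u_{30} = 34; u_{31} = 22; u_{32} = 10; u_{33} = 32; u_{34} = 42; u_{35} = 28; u_{36} = 24; u_{37} = 6; u_{38} = 30; u_{39} = 36; u_{40} = 20; u_{41} = 10; u_{42} = 30; u_{43} = 40; u_{44} = 24; u_{45} = 18; u_{46} = 42; u_{47} = 14; u_{48} = 10; u_{49} = 24; u_{50} = 34.
The sequence repeats with period 48.
(272 - 1) mod 48 = 31, so u_{272} = u_{32} = 10.

10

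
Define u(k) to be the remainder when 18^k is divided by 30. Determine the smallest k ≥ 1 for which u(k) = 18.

We have u(0) = 1; u(1) = 18; u(2) = 24; u(3) = 12; u(4) = 6; u(5) = 18.
Since u(5) = u(1) = 18, the sequence is eventually periodic: after a pre-period of length 1 it cycles with period 4.
The value 18 first appears (with k ≥ 1) at u(1).

1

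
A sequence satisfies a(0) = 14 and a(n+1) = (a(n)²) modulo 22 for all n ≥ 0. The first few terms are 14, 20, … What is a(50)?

4

a(0) = 14,  a(1) = 20,  a(2) = 4,  a(3) = 16,  a(4) = 14.
The sequence repeats with period 4.
(50 - 0) mod 4 = 2, so a(50) = a(2) = 4.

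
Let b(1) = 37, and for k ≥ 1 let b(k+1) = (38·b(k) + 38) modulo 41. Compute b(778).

Listing terms: b(1) = 37; b(2) = 9; b(3) = 11; b(4) = 5; b(5) = 23; b(6) = 10; b(7) = 8; b(8) = 14; b(9) = 37.
The sequence repeats with period 8.
(778 - 1) mod 8 = 1, so b(778) = b(2) = 9.

9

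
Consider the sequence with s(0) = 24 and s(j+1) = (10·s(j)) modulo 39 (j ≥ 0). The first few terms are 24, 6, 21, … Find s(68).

21

Computing terms: s(0) = 24; s(1) = 6; s(2) = 21; s(3) = 15; s(4) = 33; s(5) = 18; s(6) = 24.
Since s(6) = s(0) = 24, the sequence is periodic with period 6.
So s(68) = s(0 + ((68-0) mod 6)) = s(2) = 21.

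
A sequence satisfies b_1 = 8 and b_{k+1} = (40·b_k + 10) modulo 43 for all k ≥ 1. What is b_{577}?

We have b_1 = 8; b_2 = 29; b_3 = 9; b_4 = 26; b_5 = 18; b_6 = 42; b_7 = 13; b_8 = 14; b_9 = 11; b_{10} = 20; b_{11} = 36; b_{12} = 31; b_{13} = 3; b_{14} = 1; b_{15} = 7; b_{16} = 32; b_{17} = 0; b_{18} = 10; b_{19} = 23; b_{20} = 27; b_{21} = 15; b_{22} = 8.
The sequence repeats with period 21.
So b_{577} = b_{1 + ((577-1) mod 21)} = b_{10} = 20.

20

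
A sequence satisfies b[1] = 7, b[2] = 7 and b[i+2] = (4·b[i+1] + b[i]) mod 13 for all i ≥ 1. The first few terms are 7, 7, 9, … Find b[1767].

9

Listing terms: b[1] = 7, b[2] = 7, b[3] = 9, b[4] = 4, b[5] = 12, b[6] = 0, b[7] = 12, b[8] = 9, b[9] = 9, b[10] = 6, b[11] = 7, b[12] = 8, b[13] = 0, b[14] = 8, b[15] = 6, b[16] = 6, b[17] = 4, b[18] = 9, b[19] = 1, b[20] = 0, b[21] = 1, b[22] = 4, b[23] = 4, b[24] = 7, b[25] = 6, b[26] = 5, b[27] = 0, b[28] = 5, b[29] = 7, b[30] = 7.
The sequence repeats with period 28.
So b[1767] = b[1 + ((1767-1) mod 28)] = b[3] = 9.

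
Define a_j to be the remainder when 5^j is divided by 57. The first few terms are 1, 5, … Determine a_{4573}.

5

We have a_0 = 1,  a_1 = 5,  a_2 = 25,  a_3 = 11,  a_4 = 55,  a_5 = 47,  a_6 = 7,  a_7 = 35,  a_8 = 4,  a_9 = 20,  a_{10} = 43,  a_{11} = 44,  a_{12} = 49,  a_{13} = 17,  a_{14} = 28,  a_{15} = 26,  a_{16} = 16,  a_{17} = 23,  a_{18} = 1.
Since a_{18} = a_0 = 1, the sequence is periodic with period 18.
(4573 - 0) mod 18 = 1, so a_{4573} = a_1 = 5.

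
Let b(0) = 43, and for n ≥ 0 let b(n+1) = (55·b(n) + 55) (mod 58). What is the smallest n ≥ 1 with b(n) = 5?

4

We have b(0) = 43,  b(1) = 42,  b(2) = 45,  b(3) = 36,  b(4) = 5,  b(5) = 40,  b(6) = 51,  b(7) = 18,  b(8) = 1,  b(9) = 52,  b(10) = 15,  b(11) = 10,  b(12) = 25,  b(13) = 38,  b(14) = 57,  b(15) = 0,  b(16) = 55,  b(17) = 6,  b(18) = 37,  b(19) = 2,  b(20) = 49,  b(21) = 24,  b(22) = 41,  b(23) = 48,  b(24) = 27,  b(25) = 32,  b(26) = 17,  b(27) = 4,  b(28) = 43.
Since b(28) = b(0) = 43, the sequence is periodic with period 28.
The value 5 first appears (with n ≥ 1) at b(4).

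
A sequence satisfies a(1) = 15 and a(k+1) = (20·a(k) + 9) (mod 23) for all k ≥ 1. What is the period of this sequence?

We have a(1) = 15; a(2) = 10; a(3) = 2; a(4) = 3; a(5) = 0; a(6) = 9; a(7) = 5; a(8) = 17; a(9) = 4; a(10) = 20; a(11) = 18; a(12) = 1; a(13) = 6; a(14) = 14; a(15) = 13; a(16) = 16; a(17) = 7; a(18) = 11; a(19) = 22; a(20) = 12; a(21) = 19; a(22) = 21; a(23) = 15.
The sequence repeats with period 22.

22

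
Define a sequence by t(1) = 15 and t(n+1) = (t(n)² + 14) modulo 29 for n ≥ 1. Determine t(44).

27

t(1) = 15, t(2) = 7, t(3) = 5, t(4) = 10, t(5) = 27, t(6) = 18, t(7) = 19, t(8) = 27.
Since t(8) = t(5) = 27, the sequence is eventually periodic: after a pre-period of length 4 it cycles with period 3.
For n ≥ 5, t(n) depends only on (n - 5) mod 3. (44 - 5) mod 3 = 0, so t(44) = t(5) = 27.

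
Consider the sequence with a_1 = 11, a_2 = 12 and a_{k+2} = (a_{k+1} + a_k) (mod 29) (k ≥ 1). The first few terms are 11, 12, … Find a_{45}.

Computing terms: a_1 = 11, a_2 = 12, a_3 = 23, a_4 = 6, a_5 = 0, a_6 = 6, a_7 = 6, a_8 = 12, a_9 = 18, a_{10} = 1, a_{11} = 19, a_{12} = 20, a_{13} = 10, a_{14} = 1, a_{15} = 11, a_{16} = 12.
The sequence repeats with period 14.
So a_{45} = a_{1 + ((45-1) mod 14)} = a_3 = 23.

23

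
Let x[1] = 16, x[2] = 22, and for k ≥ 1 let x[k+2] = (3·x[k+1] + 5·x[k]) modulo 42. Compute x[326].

x[1] = 16, x[2] = 22, x[3] = 20, x[4] = 2, x[5] = 22, x[6] = 34, x[7] = 2, x[8] = 8, x[9] = 34, x[10] = 16, x[11] = 8, x[12] = 20, x[13] = 16, x[14] = 22.
The sequence repeats with period 12.
(326 - 1) mod 12 = 1, so x[326] = x[2] = 22.

22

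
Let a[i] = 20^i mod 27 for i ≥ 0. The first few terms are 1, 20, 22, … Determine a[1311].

17

a[0] = 1,  a[1] = 20,  a[2] = 22,  a[3] = 8,  a[4] = 25,  a[5] = 14,  a[6] = 10,  a[7] = 11,  a[8] = 4,  a[9] = 26,  a[10] = 7,  a[11] = 5,  a[12] = 19,  a[13] = 2,  a[14] = 13,  a[15] = 17,  a[16] = 16,  a[17] = 23,  a[18] = 1.
Since a[18] = a[0] = 1, the sequence is periodic with period 18.
(1311 - 0) mod 18 = 15, so a[1311] = a[15] = 17.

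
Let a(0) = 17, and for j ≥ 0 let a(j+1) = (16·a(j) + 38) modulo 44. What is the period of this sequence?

a(0) = 17,  a(1) = 2,  a(2) = 26,  a(3) = 14,  a(4) = 42,  a(5) = 6,  a(6) = 2.
Since a(6) = a(1) = 2, the sequence is eventually periodic: after a pre-period of length 1 it cycles with period 5.

5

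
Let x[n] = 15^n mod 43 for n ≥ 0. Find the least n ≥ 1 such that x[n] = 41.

We have x[0] = 1; x[1] = 15; x[2] = 10; x[3] = 21; x[4] = 14; x[5] = 38; x[6] = 11; x[7] = 36; x[8] = 24; x[9] = 16; x[10] = 25; x[11] = 31; x[12] = 35; x[13] = 9; x[14] = 6; x[15] = 4; x[16] = 17; x[17] = 40; x[18] = 41; x[19] = 13; x[20] = 23; x[21] = 1.
The sequence repeats with period 21.
The value 41 first appears (with n ≥ 1) at x[18].

18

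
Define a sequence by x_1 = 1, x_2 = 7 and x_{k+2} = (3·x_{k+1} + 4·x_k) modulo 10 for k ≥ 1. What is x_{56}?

We have x_1 = 1; x_2 = 7; x_3 = 5; x_4 = 3; x_5 = 9; x_6 = 9; x_7 = 3; x_8 = 5; x_9 = 7; x_{10} = 1; x_{11} = 1; x_{12} = 7.
Since (x_{11}, x_{12}) = (x_1, x_2) = (1, 7) (two consecutive terms determine the rest), the sequence is periodic with period 10.
(56 - 1) mod 10 = 5, so x_{56} = x_6 = 9.

9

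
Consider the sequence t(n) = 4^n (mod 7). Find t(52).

4

Computing terms: t(0) = 1, t(1) = 4, t(2) = 2, t(3) = 1.
The sequence repeats with period 3.
So t(52) = t(0 + ((52-0) mod 3)) = t(1) = 4.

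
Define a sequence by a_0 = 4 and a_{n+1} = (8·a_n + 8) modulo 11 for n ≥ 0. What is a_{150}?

Listing terms: a_0 = 4,  a_1 = 7,  a_2 = 9,  a_3 = 3,  a_4 = 10,  a_5 = 0,  a_6 = 8,  a_7 = 6,  a_8 = 1,  a_9 = 5,  a_{10} = 4.
Since a_{10} = a_0 = 4, the sequence is periodic with period 10.
(150 - 0) mod 10 = 0, so a_{150} = a_0 = 4.

4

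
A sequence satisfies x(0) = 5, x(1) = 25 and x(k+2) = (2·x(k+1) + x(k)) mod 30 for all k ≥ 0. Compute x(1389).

Listing terms: x(0) = 5,  x(1) = 25,  x(2) = 25,  x(3) = 15,  x(4) = 25,  x(5) = 5,  x(6) = 5,  x(7) = 15,  x(8) = 5,  x(9) = 25.
The sequence repeats with period 8.
So x(1389) = x(0 + ((1389-0) mod 8)) = x(5) = 5.

5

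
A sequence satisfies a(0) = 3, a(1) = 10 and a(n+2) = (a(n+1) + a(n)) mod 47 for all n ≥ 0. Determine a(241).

37

Computing terms: a(0) = 3, a(1) = 10, a(2) = 13, a(3) = 23, a(4) = 36, a(5) = 12, a(6) = 1, a(7) = 13, a(8) = 14, a(9) = 27, a(10) = 41, a(11) = 21, a(12) = 15, a(13) = 36, a(14) = 4, a(15) = 40, a(16) = 44, a(17) = 37, a(18) = 34, a(19) = 24, a(20) = 11, a(21) = 35, a(22) = 46, a(23) = 34, a(24) = 33, a(25) = 20, a(26) = 6, a(27) = 26, a(28) = 32, a(29) = 11, a(30) = 43, a(31) = 7, a(32) = 3, a(33) = 10.
Since (a(32), a(33)) = (a(0), a(1)) = (3, 10) (two consecutive terms determine the rest), the sequence is periodic with period 32.
So a(241) = a(0 + ((241-0) mod 32)) = a(17) = 37.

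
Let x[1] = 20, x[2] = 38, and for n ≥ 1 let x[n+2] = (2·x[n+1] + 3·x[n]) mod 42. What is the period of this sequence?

6

Listing terms: x[1] = 20; x[2] = 38; x[3] = 10; x[4] = 8; x[5] = 4; x[6] = 32; x[7] = 34; x[8] = 38; x[9] = 10.
Since (x[8], x[9]) = (x[2], x[3]) = (38, 10) (two consecutive terms determine the rest), the sequence is eventually periodic: after a pre-period of length 1 it cycles with period 6.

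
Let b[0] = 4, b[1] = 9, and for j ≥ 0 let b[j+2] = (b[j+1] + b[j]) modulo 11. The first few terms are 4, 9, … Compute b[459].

5

Computing terms: b[0] = 4, b[1] = 9, b[2] = 2, b[3] = 0, b[4] = 2, b[5] = 2, b[6] = 4, b[7] = 6, b[8] = 10, b[9] = 5, b[10] = 4, b[11] = 9.
The sequence repeats with period 10.
So b[459] = b[0 + ((459-0) mod 10)] = b[9] = 5.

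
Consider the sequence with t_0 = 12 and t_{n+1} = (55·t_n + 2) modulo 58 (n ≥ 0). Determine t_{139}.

We have t_0 = 12,  t_1 = 24,  t_2 = 46,  t_3 = 38,  t_4 = 4,  t_5 = 48,  t_6 = 32,  t_7 = 22,  t_8 = 52,  t_9 = 20,  t_{10} = 0,  t_{11} = 2,  t_{12} = 54,  t_{13} = 14,  t_{14} = 18,  t_{15} = 6,  t_{16} = 42,  t_{17} = 50,  t_{18} = 26,  t_{19} = 40,  t_{20} = 56,  t_{21} = 8,  t_{22} = 36,  t_{23} = 10,  t_{24} = 30,  t_{25} = 28,  t_{26} = 34,  t_{27} = 16,  t_{28} = 12.
Since t_{28} = t_0 = 12, the sequence is periodic with period 28.
(139 - 0) mod 28 = 27, so t_{139} = t_{27} = 16.

16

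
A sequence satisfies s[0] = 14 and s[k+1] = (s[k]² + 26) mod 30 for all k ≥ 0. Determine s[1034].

s[0] = 14; s[1] = 12; s[2] = 20; s[3] = 6; s[4] = 2; s[5] = 0; s[6] = 26; s[7] = 12.
Since s[7] = s[1] = 12, the sequence is eventually periodic: after a pre-period of length 1 it cycles with period 6.
For k ≥ 1, s[k] depends only on (k - 1) mod 6. (1034 - 1) mod 6 = 1, so s[1034] = s[2] = 20.

20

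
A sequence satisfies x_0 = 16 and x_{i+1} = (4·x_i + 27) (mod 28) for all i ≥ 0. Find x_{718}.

7

Computing terms: x_0 = 16, x_1 = 7, x_2 = 27, x_3 = 23, x_4 = 7.
Since x_4 = x_1 = 7, the sequence is eventually periodic: after a pre-period of length 1 it cycles with period 3.
For i ≥ 1, x_i depends only on (i - 1) mod 3. (718 - 1) mod 3 = 0, so x_{718} = x_1 = 7.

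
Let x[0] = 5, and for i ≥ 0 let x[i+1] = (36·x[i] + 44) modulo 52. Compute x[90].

We have x[0] = 5,  x[1] = 16,  x[2] = 48,  x[3] = 4,  x[4] = 32,  x[5] = 0,  x[6] = 44,  x[7] = 16.
Since x[7] = x[1] = 16, the sequence is eventually periodic: after a pre-period of length 1 it cycles with period 6.
For i ≥ 1, x[i] depends only on (i - 1) mod 6. (90 - 1) mod 6 = 5, so x[90] = x[6] = 44.

44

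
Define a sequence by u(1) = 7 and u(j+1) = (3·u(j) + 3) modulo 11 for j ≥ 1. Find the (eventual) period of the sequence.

5

Listing terms: u(1) = 7, u(2) = 2, u(3) = 9, u(4) = 8, u(5) = 5, u(6) = 7.
Since u(6) = u(1) = 7, the sequence is periodic with period 5.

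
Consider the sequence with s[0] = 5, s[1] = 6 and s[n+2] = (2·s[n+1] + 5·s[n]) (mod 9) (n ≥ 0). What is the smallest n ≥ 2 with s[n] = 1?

Listing terms: s[0] = 5; s[1] = 6; s[2] = 1; s[3] = 5; s[4] = 6.
Since (s[3], s[4]) = (s[0], s[1]) = (5, 6) (two consecutive terms determine the rest), the sequence is periodic with period 3.
The value 1 first appears (with n ≥ 2) at s[2].

2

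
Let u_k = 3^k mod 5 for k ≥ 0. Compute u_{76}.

1

We have u_0 = 1, u_1 = 3, u_2 = 4, u_3 = 2, u_4 = 1.
The sequence repeats with period 4.
So u_{76} = u_{0 + ((76-0) mod 4)} = u_0 = 1.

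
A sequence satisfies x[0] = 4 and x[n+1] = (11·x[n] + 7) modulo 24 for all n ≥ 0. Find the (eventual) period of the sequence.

4

x[0] = 4,  x[1] = 3,  x[2] = 16,  x[3] = 15,  x[4] = 4.
The sequence repeats with period 4.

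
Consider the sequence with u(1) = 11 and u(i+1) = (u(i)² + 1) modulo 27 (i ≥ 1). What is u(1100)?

14

Listing terms: u(1) = 11,  u(2) = 14,  u(3) = 8,  u(4) = 11.
The sequence repeats with period 3.
So u(1100) = u(1 + ((1100-1) mod 3)) = u(2) = 14.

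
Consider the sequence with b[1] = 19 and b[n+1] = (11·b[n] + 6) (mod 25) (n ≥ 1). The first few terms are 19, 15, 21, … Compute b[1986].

4

Listing terms: b[1] = 19; b[2] = 15; b[3] = 21; b[4] = 12; b[5] = 13; b[6] = 24; b[7] = 20; b[8] = 1; b[9] = 17; b[10] = 18; b[11] = 4; b[12] = 0; b[13] = 6; b[14] = 22; b[15] = 23; b[16] = 9; b[17] = 5; b[18] = 11; b[19] = 2; b[20] = 3; b[21] = 14; b[22] = 10; b[23] = 16; b[24] = 7; b[25] = 8; b[26] = 19.
The sequence repeats with period 25.
(1986 - 1) mod 25 = 10, so b[1986] = b[11] = 4.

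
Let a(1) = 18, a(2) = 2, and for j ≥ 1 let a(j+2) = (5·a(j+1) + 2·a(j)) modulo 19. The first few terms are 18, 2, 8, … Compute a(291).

2

Listing terms: a(1) = 18, a(2) = 2, a(3) = 8, a(4) = 6, a(5) = 8, a(6) = 14, a(7) = 10, a(8) = 2, a(9) = 11, a(10) = 2, a(11) = 13, a(12) = 12, a(13) = 10, a(14) = 17, a(15) = 10, a(16) = 8, a(17) = 3, a(18) = 12, a(19) = 9, a(20) = 12, a(21) = 2, a(22) = 15, a(23) = 3, a(24) = 7, a(25) = 3, a(26) = 10, a(27) = 18, a(28) = 15, a(29) = 16, a(30) = 15, a(31) = 12, a(32) = 14, a(33) = 18, a(34) = 4, a(35) = 18, a(36) = 3, a(37) = 13, a(38) = 14, a(39) = 1, a(40) = 14, a(41) = 15, a(42) = 8, a(43) = 13, a(44) = 5, a(45) = 13, a(46) = 18, a(47) = 2.
The sequence repeats with period 45.
(291 - 1) mod 45 = 20, so a(291) = a(21) = 2.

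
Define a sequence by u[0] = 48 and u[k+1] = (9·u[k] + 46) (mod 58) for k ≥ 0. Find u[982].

56

Listing terms: u[0] = 48, u[1] = 14, u[2] = 56, u[3] = 28, u[4] = 8, u[5] = 2, u[6] = 6, u[7] = 42, u[8] = 18, u[9] = 34, u[10] = 4, u[11] = 24, u[12] = 30, u[13] = 26, u[14] = 48.
Since u[14] = u[0] = 48, the sequence is periodic with period 14.
So u[982] = u[0 + ((982-0) mod 14)] = u[2] = 56.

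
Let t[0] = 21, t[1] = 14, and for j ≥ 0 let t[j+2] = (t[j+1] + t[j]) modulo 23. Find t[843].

Listing terms: t[0] = 21; t[1] = 14; t[2] = 12; t[3] = 3; t[4] = 15; t[5] = 18; t[6] = 10; t[7] = 5; t[8] = 15; t[9] = 20; t[10] = 12; t[11] = 9; t[12] = 21; t[13] = 7; t[14] = 5; t[15] = 12; t[16] = 17; t[17] = 6; t[18] = 0; t[19] = 6; t[20] = 6; t[21] = 12; t[22] = 18; t[23] = 7; t[24] = 2; t[25] = 9; t[26] = 11; t[27] = 20; t[28] = 8; t[29] = 5; t[30] = 13; t[31] = 18; t[32] = 8; t[33] = 3; t[34] = 11; t[35] = 14; t[36] = 2; t[37] = 16; t[38] = 18; t[39] = 11; t[40] = 6; t[41] = 17; t[42] = 0; t[43] = 17; t[44] = 17; t[45] = 11; t[46] = 5; t[47] = 16; t[48] = 21; t[49] = 14.
Since (t[48], t[49]) = (t[0], t[1]) = (21, 14) (two consecutive terms determine the rest), the sequence is periodic with period 48.
(843 - 0) mod 48 = 27, so t[843] = t[27] = 20.

20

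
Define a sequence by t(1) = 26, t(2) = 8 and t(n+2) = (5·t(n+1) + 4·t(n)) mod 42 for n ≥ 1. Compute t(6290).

8

t(1) = 26, t(2) = 8, t(3) = 18, t(4) = 38, t(5) = 10, t(6) = 34, t(7) = 0, t(8) = 10, t(9) = 8, t(10) = 38, t(11) = 12, t(12) = 2, t(13) = 16, t(14) = 4, t(15) = 0, t(16) = 16, t(17) = 38, t(18) = 2, t(19) = 36, t(20) = 20, t(21) = 34, t(22) = 40, t(23) = 0, t(24) = 34, t(25) = 2, t(26) = 20, t(27) = 24, t(28) = 32, t(29) = 4, t(30) = 22, t(31) = 0, t(32) = 4, t(33) = 20, t(34) = 32, t(35) = 30, t(36) = 26, t(37) = 40, t(38) = 10, t(39) = 0, t(40) = 40, t(41) = 32, t(42) = 26, t(43) = 6, t(44) = 8, t(45) = 22, t(46) = 16, t(47) = 0, t(48) = 22, t(49) = 26, t(50) = 8.
Since (t(49), t(50)) = (t(1), t(2)) = (26, 8) (two consecutive terms determine the rest), the sequence is periodic with period 48.
(6290 - 1) mod 48 = 1, so t(6290) = t(2) = 8.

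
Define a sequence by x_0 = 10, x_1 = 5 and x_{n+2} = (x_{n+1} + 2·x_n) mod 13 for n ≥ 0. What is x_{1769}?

x_0 = 10,  x_1 = 5,  x_2 = 12,  x_3 = 9,  x_4 = 7,  x_5 = 12,  x_6 = 0,  x_7 = 11,  x_8 = 11,  x_9 = 7,  x_{10} = 3,  x_{11} = 4,  x_{12} = 10,  x_{13} = 5.
Since (x_{12}, x_{13}) = (x_0, x_1) = (10, 5) (two consecutive terms determine the rest), the sequence is periodic with period 12.
So x_{1769} = x_{0 + ((1769-0) mod 12)} = x_5 = 12.

12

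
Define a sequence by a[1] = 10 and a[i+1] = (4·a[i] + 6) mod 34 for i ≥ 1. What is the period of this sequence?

Computing terms: a[1] = 10,  a[2] = 12,  a[3] = 20,  a[4] = 18,  a[5] = 10.
The sequence repeats with period 4.

4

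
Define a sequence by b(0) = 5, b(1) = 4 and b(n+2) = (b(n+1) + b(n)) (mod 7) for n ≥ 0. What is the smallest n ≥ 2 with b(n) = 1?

4

We have b(0) = 5, b(1) = 4, b(2) = 2, b(3) = 6, b(4) = 1, b(5) = 0, b(6) = 1, b(7) = 1, b(8) = 2, b(9) = 3, b(10) = 5, b(11) = 1, b(12) = 6, b(13) = 0, b(14) = 6, b(15) = 6, b(16) = 5, b(17) = 4.
Since (b(16), b(17)) = (b(0), b(1)) = (5, 4) (two consecutive terms determine the rest), the sequence is periodic with period 16.
The value 1 first appears (with n ≥ 2) at b(4).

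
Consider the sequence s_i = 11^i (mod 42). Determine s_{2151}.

29

s_0 = 1; s_1 = 11; s_2 = 37; s_3 = 29; s_4 = 25; s_5 = 23; s_6 = 1.
The sequence repeats with period 6.
So s_{2151} = s_{0 + ((2151-0) mod 6)} = s_3 = 29.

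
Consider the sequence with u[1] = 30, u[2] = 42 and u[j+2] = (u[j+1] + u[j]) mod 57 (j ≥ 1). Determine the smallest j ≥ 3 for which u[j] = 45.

8

Computing terms: u[1] = 30, u[2] = 42, u[3] = 15, u[4] = 0, u[5] = 15, u[6] = 15, u[7] = 30, u[8] = 45, u[9] = 18, u[10] = 6, u[11] = 24, u[12] = 30, u[13] = 54, u[14] = 27, u[15] = 24, u[16] = 51, u[17] = 18, u[18] = 12, u[19] = 30, u[20] = 42.
Since (u[19], u[20]) = (u[1], u[2]) = (30, 42) (two consecutive terms determine the rest), the sequence is periodic with period 18.
The value 45 first appears (with j ≥ 3) at u[8].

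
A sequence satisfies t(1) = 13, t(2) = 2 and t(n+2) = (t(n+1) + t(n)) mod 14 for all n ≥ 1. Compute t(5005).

3

Computing terms: t(1) = 13; t(2) = 2; t(3) = 1; t(4) = 3; t(5) = 4; t(6) = 7; t(7) = 11; t(8) = 4; t(9) = 1; t(10) = 5; t(11) = 6; t(12) = 11; t(13) = 3; t(14) = 0; t(15) = 3; t(16) = 3; t(17) = 6; t(18) = 9; t(19) = 1; t(20) = 10; t(21) = 11; t(22) = 7; t(23) = 4; t(24) = 11; t(25) = 1; t(26) = 12; t(27) = 13; t(28) = 11; t(29) = 10; t(30) = 7; t(31) = 3; t(32) = 10; t(33) = 13; t(34) = 9; t(35) = 8; t(36) = 3; t(37) = 11; t(38) = 0; t(39) = 11; t(40) = 11; t(41) = 8; t(42) = 5; t(43) = 13; t(44) = 4; t(45) = 3; t(46) = 7; t(47) = 10; t(48) = 3; t(49) = 13; t(50) = 2.
Since (t(49), t(50)) = (t(1), t(2)) = (13, 2) (two consecutive terms determine the rest), the sequence is periodic with period 48.
So t(5005) = t(1 + ((5005-1) mod 48)) = t(13) = 3.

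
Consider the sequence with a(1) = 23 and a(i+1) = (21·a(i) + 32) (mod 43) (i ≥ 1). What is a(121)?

We have a(1) = 23, a(2) = 42, a(3) = 11, a(4) = 5, a(5) = 8, a(6) = 28, a(7) = 18, a(8) = 23.
The sequence repeats with period 7.
(121 - 1) mod 7 = 1, so a(121) = a(2) = 42.

42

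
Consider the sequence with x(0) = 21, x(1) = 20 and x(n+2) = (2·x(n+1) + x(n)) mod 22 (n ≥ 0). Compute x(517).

We have x(0) = 21, x(1) = 20, x(2) = 17, x(3) = 10, x(4) = 15, x(5) = 18, x(6) = 7, x(7) = 10, x(8) = 5, x(9) = 20, x(10) = 1, x(11) = 0, x(12) = 1, x(13) = 2, x(14) = 5, x(15) = 12, x(16) = 7, x(17) = 4, x(18) = 15, x(19) = 12, x(20) = 17, x(21) = 2, x(22) = 21, x(23) = 0, x(24) = 21, x(25) = 20.
The sequence repeats with period 24.
(517 - 0) mod 24 = 13, so x(517) = x(13) = 2.

2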